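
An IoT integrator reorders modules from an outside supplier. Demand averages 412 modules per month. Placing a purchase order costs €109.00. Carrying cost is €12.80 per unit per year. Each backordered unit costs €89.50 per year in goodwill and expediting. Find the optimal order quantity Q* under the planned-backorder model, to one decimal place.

Annual demand D = 412 × 12 = 4,944.
With planned backorders, Q* = √(2DS/H) · √((H+B)/B).
√(2DS/H) = √(2 × 4,944 × 109 / 12.8) = 290.177.
√((H+B)/B) = √((12.8+89.5)/89.5) = 1.0691.
Q* ≈ 310.234.

Q* ≈ 310.2 modules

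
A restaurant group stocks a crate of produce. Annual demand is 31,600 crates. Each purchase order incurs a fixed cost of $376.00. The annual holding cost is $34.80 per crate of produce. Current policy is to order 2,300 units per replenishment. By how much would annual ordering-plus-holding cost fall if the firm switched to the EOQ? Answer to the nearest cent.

Extra cost ≈ $16,429.01 per year

EOQ = √(2DS/H) = √(2 × 31,600 × 376 / 34.8) ≈ 826.35.
Cost at Q* = (D/Q*)S + (Q*/2)H = √(2DSH) ≈ $28,756.90.
Cost at Q = 2,300: (31,600/2,300)×376 + (2,300/2)×34.8 = $5,165.91 + $40,020.00 = $45,185.91.
Excess = $45,185.91 − $28,756.90 = $16,429.01.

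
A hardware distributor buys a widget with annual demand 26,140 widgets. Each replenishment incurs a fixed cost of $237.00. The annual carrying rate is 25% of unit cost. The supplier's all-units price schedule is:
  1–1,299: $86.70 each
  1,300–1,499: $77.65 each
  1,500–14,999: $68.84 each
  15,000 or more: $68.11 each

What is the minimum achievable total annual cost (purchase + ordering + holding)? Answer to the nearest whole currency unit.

TC* ≈ $1,816,515

Holding cost per unit per year at price C is H = 0.25·C.
For each price level, check whether its EOQ is feasible; otherwise the best quantity at that price is the breakpoint.
EOQ at $86.70 = 756.1 (feasible in tier 1): TC = 26,140×$86.70 + (26,140/756.1)×237 + (756.1/2)×0.25×$86.70 = $2,282,725.83.
EOQ at $77.65 = 798.9 < 1300, so use break Q=1300: TC = 26,140×$77.65 + (26,140/1300.0)×237 + (1300.0/2)×0.25×$77.65 = $2,047,154.65.
EOQ at $68.84 = 848.5 < 1500, so use break Q=1500: TC = 26,140×$68.84 + (26,140/1500.0)×237 + (1500.0/2)×0.25×$68.84 = $1,816,515.22.
EOQ at $68.11 = 853.0 < 15000, so use break Q=15000: TC = 26,140×$68.11 + (26,140/15000.0)×237 + (15000.0/2)×0.25×$68.11 = $1,908,514.66.
Lowest total cost among the candidates is at Q = 1500.0.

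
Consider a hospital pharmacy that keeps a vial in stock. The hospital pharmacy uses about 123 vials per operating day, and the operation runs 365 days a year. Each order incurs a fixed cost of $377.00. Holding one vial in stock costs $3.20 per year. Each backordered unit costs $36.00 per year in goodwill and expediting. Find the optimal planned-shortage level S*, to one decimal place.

Annual demand D = 123 × 365 = 44,895.
With planned backorders, Q* = √(2DS/H) · √((H+B)/B).
√(2DS/H) = √(2 × 44,895 × 377 / 3.2) = 3252.443.
√((H+B)/B) = √((3.2+36)/36) = 1.0435.
Q* ≈ 3393.919.
S* = Q* · H/(H+B) = 3393.919 × 3.2/39.2 ≈ 277.055.

S* ≈ 277.1 vials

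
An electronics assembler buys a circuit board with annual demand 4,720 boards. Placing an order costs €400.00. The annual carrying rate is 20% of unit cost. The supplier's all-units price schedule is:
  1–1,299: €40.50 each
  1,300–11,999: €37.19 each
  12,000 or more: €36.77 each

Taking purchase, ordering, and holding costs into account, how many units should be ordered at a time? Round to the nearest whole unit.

Holding cost per unit per year at price C is H = 0.20·C.
Evaluate total cost at each tier's feasible EOQ or, if the EOQ is below the tier, at the tier's minimum quantity.
EOQ at €40.50 = 682.8 (feasible in tier 1): TC = 4,720×€40.50 + (4,720/682.8)×400 + (682.8/2)×0.20×€40.50 = €196,690.42.
EOQ at €37.19 = 712.5 < 1300, so use break Q=1300: TC = 4,720×€37.19 + (4,720/1300.0)×400 + (1300.0/2)×0.20×€37.19 = €181,823.81.
EOQ at €36.77 = 716.6 < 12000, so use break Q=12000: TC = 4,720×€36.77 + (4,720/12000.0)×400 + (12000.0/2)×0.20×€36.77 = €217,835.73.
Lowest total cost is €181,823.81 at Q = 1300.0.

Q* ≈ 1,300 boards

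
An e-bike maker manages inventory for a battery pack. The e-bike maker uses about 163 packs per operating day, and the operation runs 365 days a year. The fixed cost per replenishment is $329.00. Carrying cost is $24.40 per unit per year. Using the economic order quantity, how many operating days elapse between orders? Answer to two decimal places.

Annual demand D = 163 × 365 = 59,495.
Q* = √(2DS/H) = √(2 × 59,495 × 329 / 24.4) ≈ 1266.65.
Cycle time = Q*/D × 365 = 1266.65 / 59,495 × 365 ≈ 7.771 days.

T ≈ 7.77 days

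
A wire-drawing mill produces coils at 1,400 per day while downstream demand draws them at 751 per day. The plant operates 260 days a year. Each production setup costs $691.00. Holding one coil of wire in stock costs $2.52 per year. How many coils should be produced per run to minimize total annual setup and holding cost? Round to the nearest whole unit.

Annual demand D = 751 × 260 = 195,260.
Production build-up factor (1 − d/p) = 1 − 751/1,400 = 0.4636.
Q* = √(2DS / (H(1 − d/p))) = √(2 × 195,260 × 691 / (2.52 × 0.4636)).
= √(269,849,320 / 1.1682) ≈ 15198.547.

Q* ≈ 15,199 coils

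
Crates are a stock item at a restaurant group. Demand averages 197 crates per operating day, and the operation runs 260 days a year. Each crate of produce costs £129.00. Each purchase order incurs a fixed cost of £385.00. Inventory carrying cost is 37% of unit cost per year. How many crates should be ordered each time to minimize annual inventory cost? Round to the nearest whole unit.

Annual demand D = 197 × 260 = 51,220.
Holding cost H = 0.37 × £129.00 = £47.7300 per unit per year.
EOQ = √(2DS / H) = √(2 × 51,220 × 385 / 47.73).
= √(39,439,400 / 47.73) = √826,302.1161 ≈ 909.012.

Q* ≈ 909 crates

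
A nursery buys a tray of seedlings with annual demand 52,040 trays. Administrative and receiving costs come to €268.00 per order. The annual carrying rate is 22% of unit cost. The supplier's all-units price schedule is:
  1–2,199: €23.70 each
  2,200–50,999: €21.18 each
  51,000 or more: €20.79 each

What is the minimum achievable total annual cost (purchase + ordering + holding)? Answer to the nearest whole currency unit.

TC* ≈ €1,113,608

Holding cost per unit per year at price C is H = 0.22·C.
Evaluate total cost at each tier's feasible EOQ or, if the EOQ is below the tier, at the tier's minimum quantity.
Tier 1 (€23.70): EOQ = 2312.9 exceeds tier's upper bound 2199, so this tier is dominated.
EOQ at €21.18 = 2446.7 (feasible in tier 2): TC = 52,040×€21.18 + (52,040/2446.7)×268 + (2446.7/2)×0.22×€21.18 = €1,113,607.74.
EOQ at €20.79 = 2469.5 < 51000, so use break Q=51000: TC = 52,040×€20.79 + (52,040/51000.0)×268 + (51000.0/2)×0.22×€20.79 = €1,198,816.97.
Lowest total cost among the candidates is at Q = 2446.7.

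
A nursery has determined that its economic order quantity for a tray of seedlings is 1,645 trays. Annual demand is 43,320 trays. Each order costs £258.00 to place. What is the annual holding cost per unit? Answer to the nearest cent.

H ≈ £8.26

The basic EOQ model gives Q* = √(2DS/H); rearrange for the unknown.
From Q* = √(2DS/H): H = 2DS / Q*² = 2 × 43,320 × 258 / 1,645² = 8.2605.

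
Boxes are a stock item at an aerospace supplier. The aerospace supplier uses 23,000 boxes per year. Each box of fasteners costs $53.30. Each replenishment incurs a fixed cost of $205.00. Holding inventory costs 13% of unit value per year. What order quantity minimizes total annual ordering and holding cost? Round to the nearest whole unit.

Q* ≈ 1,167 boxes

Holding cost H = 0.13 × $53.30 = $6.9290 per unit per year.
EOQ = √(2DS / H) = √(2 × 23,000 × 205 / 6.929).
= √(9,430,000 / 6.929) = √1,360,946.7456 ≈ 1166.596.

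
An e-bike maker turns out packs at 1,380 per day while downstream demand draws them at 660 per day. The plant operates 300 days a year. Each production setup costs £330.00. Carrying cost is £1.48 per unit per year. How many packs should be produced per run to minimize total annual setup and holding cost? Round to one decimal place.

Q* ≈ 13,009.1 packs

Annual demand D = 660 × 300 = 198,000.
Production build-up factor (1 − d/p) = 1 − 660/1,380 = 0.5217.
Q* = √(2DS / (H(1 − d/p))) = √(2 × 198,000 × 330 / (1.48 × 0.5217)).
= √(130,680,000 / 0.7722) ≈ 13009.092.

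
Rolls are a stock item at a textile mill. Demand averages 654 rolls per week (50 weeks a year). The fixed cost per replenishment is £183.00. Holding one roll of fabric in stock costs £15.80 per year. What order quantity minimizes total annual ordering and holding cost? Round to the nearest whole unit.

Annual demand D = 654 × 50 = 32,700.
EOQ = √(2DS / H) = √(2 × 32,700 × 183 / 15.8).
= √(11,968,200 / 15.8) = √757,481.0127 ≈ 870.334.

Q* ≈ 870 rolls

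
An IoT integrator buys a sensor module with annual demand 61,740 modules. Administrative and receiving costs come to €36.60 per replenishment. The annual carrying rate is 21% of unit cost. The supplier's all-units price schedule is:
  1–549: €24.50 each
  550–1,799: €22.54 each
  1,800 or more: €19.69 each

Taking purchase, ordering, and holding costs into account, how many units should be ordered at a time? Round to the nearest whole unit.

Q* ≈ 1,800 modules

Holding cost per unit per year at price C is H = 0.21·C.
For each price level, check whether its EOQ is feasible; otherwise the best quantity at that price is the breakpoint.
Tier 1 (€24.50): EOQ = 937.2 exceeds tier's upper bound 549, so this tier is dominated.
EOQ at €22.54 = 977.1 (feasible in tier 2): TC = 61,740×€22.54 + (61,740/977.1)×36.6 + (977.1/2)×0.21×€22.54 = €1,396,244.75.
EOQ at €19.69 = 1045.5 < 1800, so use break Q=1800: TC = 61,740×€19.69 + (61,740/1800.0)×36.6 + (1800.0/2)×0.21×€19.69 = €1,220,637.39.
Lowest total cost is €1,220,637.39 at Q = 1800.0.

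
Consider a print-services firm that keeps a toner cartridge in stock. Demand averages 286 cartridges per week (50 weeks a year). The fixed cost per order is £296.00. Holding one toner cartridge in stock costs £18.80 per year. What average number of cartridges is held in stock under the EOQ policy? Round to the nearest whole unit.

Average inventory ≈ 336 cartridges

Annual demand D = 286 × 50 = 14,300.
Q* = √(2DS/H) = √(2 × 14,300 × 296 / 18.8) ≈ 671.04.
Average inventory = Q*/2 ≈ 671.04 / 2 = 335.521.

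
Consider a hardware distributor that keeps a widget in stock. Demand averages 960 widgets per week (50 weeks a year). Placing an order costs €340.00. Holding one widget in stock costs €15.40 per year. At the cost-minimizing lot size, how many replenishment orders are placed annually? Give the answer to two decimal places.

N ≈ 32.97 orders per year

Annual demand D = 960 × 50 = 48,000.
The optimal lot size = √(2DS/H) = √(2 × 48,000 × 340 / 15.4) ≈ 1455.84.
Orders per year = D / Q* = 48,000 / 1455.84 ≈ 32.971.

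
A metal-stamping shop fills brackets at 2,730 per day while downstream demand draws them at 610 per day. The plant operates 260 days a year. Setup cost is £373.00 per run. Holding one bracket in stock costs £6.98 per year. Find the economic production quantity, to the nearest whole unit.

Annual demand D = 610 × 260 = 158,600.
Production build-up factor (1 − d/p) = 1 − 610/2,730 = 0.7766.
Q* = √(2DS / (H(1 − d/p))) = √(2 × 158,600 × 373 / (6.98 × 0.7766)).
= √(118,315,600 / 5.4204) ≈ 4672.041.

Q* ≈ 4,672 brackets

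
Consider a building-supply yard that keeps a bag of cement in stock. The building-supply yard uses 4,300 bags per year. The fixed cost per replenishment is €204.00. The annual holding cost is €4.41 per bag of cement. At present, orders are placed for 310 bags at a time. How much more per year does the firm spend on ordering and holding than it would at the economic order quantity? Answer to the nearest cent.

Extra cost ≈ €731.70 per year

EOQ = √(2DS/H) = √(2 × 4,300 × 204 / 4.41) ≈ 630.73.
Cost at Q* = (D/Q*)S + (Q*/2)H = √(2DSH) ≈ €2,781.53.
Cost at Q = 310: (4,300/310)×204 + (310/2)×4.41 = €2,829.68 + €683.55 = €3,513.23.
Excess = €3,513.23 − €2,781.53 = €731.70.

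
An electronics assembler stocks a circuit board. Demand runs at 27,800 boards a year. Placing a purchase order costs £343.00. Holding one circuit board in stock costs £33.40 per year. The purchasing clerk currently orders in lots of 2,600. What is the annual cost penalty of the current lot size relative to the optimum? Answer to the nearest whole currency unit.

Extra cost ≈ £21,849 per year

EOQ = √(2DS/H) = √(2 × 27,800 × 343 / 33.4) ≈ 755.63.
Cost at Q* = (D/Q*)S + (Q*/2)H = √(2DSH) ≈ £25,238.16.
Cost at Q = 2,600: (27,800/2,600)×343 + (2,600/2)×33.4 = £3,667.46 + £43,420.00 = £47,087.46.
Excess = £47,087.46 − £25,238.16 = £21,849.30.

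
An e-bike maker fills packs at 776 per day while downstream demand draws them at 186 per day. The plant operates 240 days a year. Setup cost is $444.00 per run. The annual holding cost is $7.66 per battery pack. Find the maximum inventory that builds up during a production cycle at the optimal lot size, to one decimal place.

Annual demand D = 186 × 240 = 44,640.
Production build-up factor (1 − d/p) = 1 − 186/776 = 0.7603.
Q* = √(2DS / (H(1 − d/p))) = √(2 × 44,640 × 444 / (7.66 × 0.7603)).
= √(39,640,320 / 5.824) ≈ 2608.910.
Maximum inventory = Q*(1 − d/p) = 2608.910 × 0.7603 ≈ 1983.578.

I_max ≈ 1,983.6 packs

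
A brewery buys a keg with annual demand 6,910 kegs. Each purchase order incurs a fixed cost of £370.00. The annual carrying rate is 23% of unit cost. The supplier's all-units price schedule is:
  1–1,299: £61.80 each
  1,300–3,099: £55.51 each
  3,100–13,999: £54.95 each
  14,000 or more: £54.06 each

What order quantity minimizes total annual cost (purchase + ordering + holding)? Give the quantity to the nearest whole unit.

Q* ≈ 1,300 kegs

Holding cost per unit per year at price C is H = 0.23·C.
Evaluate total cost at each tier's feasible EOQ or, if the EOQ is below the tier, at the tier's minimum quantity.
EOQ at £61.80 = 599.8 (feasible in tier 1): TC = 6,910×£61.80 + (6,910/599.8)×370 + (599.8/2)×0.23×£61.80 = £435,563.37.
EOQ at £55.51 = 632.9 < 1300, so use break Q=1300: TC = 6,910×£55.51 + (6,910/1300.0)×370 + (1300.0/2)×0.23×£55.51 = £393,839.54.
EOQ at £54.95 = 636.1 < 3100, so use break Q=3100: TC = 6,910×£54.95 + (6,910/3100.0)×370 + (3100.0/2)×0.23×£54.95 = £400,118.92.
EOQ at £54.06 = 641.3 < 14000, so use break Q=14000: TC = 6,910×£54.06 + (6,910/14000.0)×370 + (14000.0/2)×0.23×£54.06 = £460,773.82.
Lowest total cost is £393,839.54 at Q = 1300.0.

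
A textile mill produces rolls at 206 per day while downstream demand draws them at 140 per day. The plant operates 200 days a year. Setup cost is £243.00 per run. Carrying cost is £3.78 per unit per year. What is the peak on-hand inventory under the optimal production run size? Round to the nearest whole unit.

I_max ≈ 1,074 rolls

Annual demand D = 140 × 200 = 28,000.
Production build-up factor (1 − d/p) = 1 − 140/206 = 0.3204.
Q* = √(2DS / (H(1 − d/p))) = √(2 × 28,000 × 243 / (3.78 × 0.3204)).
= √(13,608,000 / 1.2111) ≈ 3352.069.
Maximum inventory = Q*(1 − d/p) = 3352.069 × 0.3204 ≈ 1073.964.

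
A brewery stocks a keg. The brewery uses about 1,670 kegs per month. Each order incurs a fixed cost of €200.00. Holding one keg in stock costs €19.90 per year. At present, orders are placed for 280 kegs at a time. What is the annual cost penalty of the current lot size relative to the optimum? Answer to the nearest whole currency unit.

Annual demand D = 1,670 × 12 = 20,040.
EOQ = √(2DS/H) = √(2 × 20,040 × 200 / 19.9) ≈ 634.68.
Cost at Q* = (D/Q*)S + (Q*/2)H = √(2DSH) ≈ €12,630.06.
Cost at Q = 280: (20,040/280)×200 + (280/2)×19.9 = €14,314.29 + €2,786.00 = €17,100.29.
Excess = €17,100.29 − €12,630.06 = €4,470.23.

Extra cost ≈ €4,470 per year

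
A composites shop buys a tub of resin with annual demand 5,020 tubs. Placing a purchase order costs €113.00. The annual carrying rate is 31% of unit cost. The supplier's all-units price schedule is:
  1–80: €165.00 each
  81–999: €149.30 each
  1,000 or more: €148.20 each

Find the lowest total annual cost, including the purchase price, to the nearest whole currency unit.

Holding cost per unit per year at price C is H = 0.31·C.
For each price level, check whether its EOQ is feasible; otherwise the best quantity at that price is the breakpoint.
Tier 1 (€165.00): EOQ = 148.9 exceeds tier's upper bound 80, so this tier is dominated.
EOQ at €149.30 = 156.6 (feasible in tier 2): TC = 5,020×€149.30 + (5,020/156.6)×113 + (156.6/2)×0.31×€149.30 = €756,732.31.
EOQ at €148.20 = 157.1 < 1000, so use break Q=1000: TC = 5,020×€148.20 + (5,020/1000.0)×113 + (1000.0/2)×0.31×€148.20 = €767,502.26.
Lowest total cost among the candidates is at Q = 156.6.

TC* ≈ €756,732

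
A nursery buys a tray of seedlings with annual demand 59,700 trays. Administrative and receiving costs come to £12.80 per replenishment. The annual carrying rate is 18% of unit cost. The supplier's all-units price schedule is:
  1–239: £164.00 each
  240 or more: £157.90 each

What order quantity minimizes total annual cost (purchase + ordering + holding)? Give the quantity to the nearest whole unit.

Q* ≈ 240 trays

Holding cost per unit per year at price C is H = 0.18·C.
Candidates are each tier's EOQ (if it falls in that tier) and each price-break quantity.
EOQ at £164.00 = 227.5 (feasible in tier 1): TC = 59,700×£164.00 + (59,700/227.5)×12.8 + (227.5/2)×0.18×£164.00 = £9,797,516.84.
EOQ at £157.90 = 231.9 < 240, so use break Q=240: TC = 59,700×£157.90 + (59,700/240.0)×12.8 + (240.0/2)×0.18×£157.90 = £9,433,224.64.
Lowest total cost is £9,433,224.64 at Q = 240.0.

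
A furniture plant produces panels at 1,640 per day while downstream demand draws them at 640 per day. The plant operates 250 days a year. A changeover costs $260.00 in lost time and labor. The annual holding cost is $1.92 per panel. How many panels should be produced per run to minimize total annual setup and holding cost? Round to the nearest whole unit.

Q* ≈ 8,430 panels

Annual demand D = 640 × 250 = 160,000.
Production build-up factor (1 − d/p) = 1 − 640/1,640 = 0.6098.
Q* = √(2DS / (H(1 − d/p))) = √(2 × 160,000 × 260 / (1.92 × 0.6098)).
= √(83,200,000 / 1.1707) ≈ 8430.105.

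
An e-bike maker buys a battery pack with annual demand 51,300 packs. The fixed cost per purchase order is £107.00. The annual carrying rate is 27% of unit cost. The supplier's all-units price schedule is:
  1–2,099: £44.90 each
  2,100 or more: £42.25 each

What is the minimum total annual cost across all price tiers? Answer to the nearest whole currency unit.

TC* ≈ £2,182,017

Holding cost per unit per year at price C is H = 0.27·C.
For each price level, check whether its EOQ is feasible; otherwise the best quantity at that price is the breakpoint.
EOQ at £44.90 = 951.6 (feasible in tier 1): TC = 51,300×£44.90 + (51,300/951.6)×107 + (951.6/2)×0.27×£44.90 = £2,314,906.41.
EOQ at £42.25 = 981.0 < 2100, so use break Q=2100: TC = 51,300×£42.25 + (51,300/2100.0)×107 + (2100.0/2)×0.27×£42.25 = £2,182,016.73.
Lowest total cost among the candidates is at Q = 2100.0.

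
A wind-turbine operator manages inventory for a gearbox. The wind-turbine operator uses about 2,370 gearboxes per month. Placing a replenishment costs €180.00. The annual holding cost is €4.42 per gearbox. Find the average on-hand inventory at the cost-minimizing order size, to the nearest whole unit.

Annual demand D = 2,370 × 12 = 28,440.
The optimal lot size = √(2DS/H) = √(2 × 28,440 × 180 / 4.42) ≈ 1521.97.
Average inventory = Q*/2 ≈ 1521.97 / 2 = 760.983.

Average inventory ≈ 761 gearboxes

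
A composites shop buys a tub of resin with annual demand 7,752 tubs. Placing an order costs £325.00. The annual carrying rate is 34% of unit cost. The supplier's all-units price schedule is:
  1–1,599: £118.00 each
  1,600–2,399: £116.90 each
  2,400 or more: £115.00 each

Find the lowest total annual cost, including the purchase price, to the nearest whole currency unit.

TC* ≈ £928,954

Holding cost per unit per year at price C is H = 0.34·C.
For each price level, check whether its EOQ is feasible; otherwise the best quantity at that price is the breakpoint.
EOQ at £118.00 = 354.4 (feasible in tier 1): TC = 7,752×£118.00 + (7,752/354.4)×325 + (354.4/2)×0.34×£118.00 = £928,954.18.
EOQ at £116.90 = 356.1 < 1600, so use break Q=1600: TC = 7,752×£116.90 + (7,752/1600.0)×325 + (1600.0/2)×0.34×£116.90 = £939,580.23.
EOQ at £115.00 = 359.0 < 2400, so use break Q=2400: TC = 7,752×£115.00 + (7,752/2400.0)×325 + (2400.0/2)×0.34×£115.00 = £939,449.75.
Lowest total cost among the candidates is at Q = 354.4.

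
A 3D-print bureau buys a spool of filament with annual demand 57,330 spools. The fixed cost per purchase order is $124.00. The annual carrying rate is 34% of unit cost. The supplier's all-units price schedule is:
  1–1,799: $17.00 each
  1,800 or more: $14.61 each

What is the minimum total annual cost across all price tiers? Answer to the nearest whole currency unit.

TC* ≈ $846,011

Holding cost per unit per year at price C is H = 0.34·C.
Candidates are each tier's EOQ (if it falls in that tier) and each price-break quantity.
EOQ at $17.00 = 1568.4 (feasible in tier 1): TC = 57,330×$17.00 + (57,330/1568.4)×124 + (1568.4/2)×0.34×$17.00 = $983,675.27.
EOQ at $14.61 = 1691.8 < 1800, so use break Q=1800: TC = 57,330×$14.61 + (57,330/1800.0)×124 + (1800.0/2)×0.34×$14.61 = $846,011.36.
Lowest total cost among the candidates is at Q = 1800.0.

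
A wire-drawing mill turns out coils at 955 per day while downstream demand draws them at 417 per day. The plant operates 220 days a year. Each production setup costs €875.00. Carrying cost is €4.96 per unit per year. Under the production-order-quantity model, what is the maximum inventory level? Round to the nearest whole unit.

Annual demand D = 417 × 220 = 91,740.
Production build-up factor (1 − d/p) = 1 − 417/955 = 0.5634.
Q* = √(2DS / (H(1 − d/p))) = √(2 × 91,740 × 875 / (4.96 × 0.5634)).
= √(160,545,000 / 2.7942) ≈ 7579.981.
Maximum inventory = Q*(1 − d/p) = 7579.981 × 0.5634 ≈ 4270.188.

I_max ≈ 4,270 coils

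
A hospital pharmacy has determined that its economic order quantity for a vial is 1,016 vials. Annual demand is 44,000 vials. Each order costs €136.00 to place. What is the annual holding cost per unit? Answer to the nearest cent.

H ≈ €11.59

Squaring Q* = √(2DS/H) gives Q*² = 2DS/H.
From Q* = √(2DS/H): H = 2DS / Q*² = 2 × 44,000 × 136 / 1,016² = 11.5940.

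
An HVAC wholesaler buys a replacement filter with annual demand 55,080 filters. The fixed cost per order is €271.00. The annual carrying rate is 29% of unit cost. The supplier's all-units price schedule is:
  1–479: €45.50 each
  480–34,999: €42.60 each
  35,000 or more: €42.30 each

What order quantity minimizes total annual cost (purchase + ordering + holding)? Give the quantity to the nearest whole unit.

Q* ≈ 1,555 filters

Holding cost per unit per year at price C is H = 0.29·C.
For each price level, check whether its EOQ is feasible; otherwise the best quantity at that price is the breakpoint.
Tier 1 (€45.50): EOQ = 1504.2 exceeds tier's upper bound 479, so this tier is dominated.
EOQ at €42.60 = 1554.5 (feasible in tier 2): TC = 55,080×€42.60 + (55,080/1554.5)×271 + (1554.5/2)×0.29×€42.60 = €2,365,612.39.
EOQ at €42.30 = 1560.0 < 35000, so use break Q=35000: TC = 55,080×€42.30 + (55,080/35000.0)×271 + (35000.0/2)×0.29×€42.30 = €2,544,982.98.
Lowest total cost is €2,365,612.39 at Q = 1554.5.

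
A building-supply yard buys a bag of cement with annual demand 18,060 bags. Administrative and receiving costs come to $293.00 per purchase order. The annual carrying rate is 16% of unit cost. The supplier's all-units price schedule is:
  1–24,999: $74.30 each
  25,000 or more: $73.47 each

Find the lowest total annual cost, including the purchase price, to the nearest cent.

TC* ≈ $1,353,074.62

Holding cost per unit per year at price C is H = 0.16·C.
Evaluate total cost at each tier's feasible EOQ or, if the EOQ is below the tier, at the tier's minimum quantity.
EOQ at $74.30 = 943.5 (feasible in tier 1): TC = 18,060×$74.30 + (18,060/943.5)×293 + (943.5/2)×0.16×$74.30 = $1,353,074.62.
EOQ at $73.47 = 948.8 < 25000, so use break Q=25000: TC = 18,060×$73.47 + (18,060/25000.0)×293 + (25000.0/2)×0.16×$73.47 = $1,474,019.86.
Lowest total cost among the candidates is at Q = 943.5.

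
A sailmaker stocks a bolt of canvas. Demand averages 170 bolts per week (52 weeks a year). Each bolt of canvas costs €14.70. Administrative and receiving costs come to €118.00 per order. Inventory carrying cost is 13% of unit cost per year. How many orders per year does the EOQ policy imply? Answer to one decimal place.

N ≈ 8.5 orders per year

Annual demand D = 170 × 52 = 8,840.
Holding cost H = 0.13 × €14.70 = €1.9110 per unit per year.
EOQ = √(2DS/H) = √(2 × 8,840 × 118 / 1.911) ≈ 1044.84.
Orders per year = D / Q* = 8,840 / 1044.84 ≈ 8.461.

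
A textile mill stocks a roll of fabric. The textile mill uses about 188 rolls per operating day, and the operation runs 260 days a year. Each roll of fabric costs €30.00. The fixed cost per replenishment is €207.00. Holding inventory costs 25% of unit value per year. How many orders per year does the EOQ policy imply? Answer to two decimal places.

Annual demand D = 188 × 260 = 48,880.
Holding cost H = 0.25 × €30.00 = €7.5000 per unit per year.
Q* = √(2DS/H) = √(2 × 48,880 × 207 / 7.5) ≈ 1642.61.
Orders per year = D / Q* = 48,880 / 1642.61 ≈ 29.757.

N ≈ 29.76 orders per year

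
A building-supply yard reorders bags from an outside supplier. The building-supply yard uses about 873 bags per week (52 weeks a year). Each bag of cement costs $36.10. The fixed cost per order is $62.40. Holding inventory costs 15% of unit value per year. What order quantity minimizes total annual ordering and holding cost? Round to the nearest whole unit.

Q* ≈ 1,023 bags

Annual demand D = 873 × 52 = 45,396.
Holding cost H = 0.15 × $36.10 = $5.4150 per unit per year.
EOQ = √(2DS / H) = √(2 × 45,396 × 62.4 / 5.415).
= √(5,665,420.8 / 5.415) = √1,046,245.7618 ≈ 1022.862.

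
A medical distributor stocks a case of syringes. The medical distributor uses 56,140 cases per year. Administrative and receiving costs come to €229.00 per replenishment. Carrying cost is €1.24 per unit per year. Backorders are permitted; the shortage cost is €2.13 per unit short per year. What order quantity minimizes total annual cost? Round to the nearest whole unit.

Q* ≈ 5,728 cases

With planned backorders, Q* = √(2DS/H) · √((H+B)/B).
√(2DS/H) = √(2 × 56,140 × 229 / 1.24) = 4553.634.
√((H+B)/B) = √((1.24+2.13)/2.13) = 1.2578.
Q* ≈ 5727.739.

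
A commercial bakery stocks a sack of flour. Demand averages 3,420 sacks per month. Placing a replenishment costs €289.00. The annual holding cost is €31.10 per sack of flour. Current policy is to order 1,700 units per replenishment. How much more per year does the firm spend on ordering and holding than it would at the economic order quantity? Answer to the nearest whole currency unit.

Extra cost ≈ €6,251 per year

Annual demand D = 3,420 × 12 = 41,040.
EOQ = √(2DS/H) = √(2 × 41,040 × 289 / 31.1) ≈ 873.35.
Cost at Q* = (D/Q*)S + (Q*/2)H = √(2DSH) ≈ €27,161.13.
Cost at Q = 1,700: (41,040/1,700)×289 + (1,700/2)×31.1 = €6,976.80 + €26,435.00 = €33,411.80.
Excess = €33,411.80 − €27,161.13 = €6,250.67.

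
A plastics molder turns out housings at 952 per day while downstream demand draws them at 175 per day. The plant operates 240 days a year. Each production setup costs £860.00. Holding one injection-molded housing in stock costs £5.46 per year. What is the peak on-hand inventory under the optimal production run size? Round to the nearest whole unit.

Annual demand D = 175 × 240 = 42,000.
Production build-up factor (1 − d/p) = 1 − 175/952 = 0.8162.
Q* = √(2DS / (H(1 − d/p))) = √(2 × 42,000 × 860 / (5.46 × 0.8162)).
= √(72,240,000 / 4.4563) ≈ 4026.248.
Maximum inventory = Q*(1 − d/p) = 4026.248 × 0.8162 ≈ 3286.129.

I_max ≈ 3,286 housings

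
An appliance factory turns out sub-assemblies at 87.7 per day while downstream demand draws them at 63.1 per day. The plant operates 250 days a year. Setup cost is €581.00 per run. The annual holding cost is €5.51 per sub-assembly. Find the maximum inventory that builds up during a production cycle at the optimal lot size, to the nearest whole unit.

I_max ≈ 966 sub-assemblies

Annual demand D = 63.1 × 250 = 15,775.
Production build-up factor (1 − d/p) = 1 − 63.1/87.7 = 0.2805.
Q* = √(2DS / (H(1 − d/p))) = √(2 × 15,775 × 581 / (5.51 × 0.2805)).
= √(18,330,550 / 1.5456) ≈ 3443.850.
Maximum inventory = Q*(1 − d/p) = 3443.850 × 0.2805 ≈ 966.006.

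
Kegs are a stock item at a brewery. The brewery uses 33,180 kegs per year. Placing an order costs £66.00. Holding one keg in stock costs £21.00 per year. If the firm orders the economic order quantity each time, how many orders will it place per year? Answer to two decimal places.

N ≈ 72.65 orders per year

EOQ = √(2DS/H) = √(2 × 33,180 × 66 / 21) ≈ 456.68.
Orders per year = D / Q* = 33,180 / 456.68 ≈ 72.654.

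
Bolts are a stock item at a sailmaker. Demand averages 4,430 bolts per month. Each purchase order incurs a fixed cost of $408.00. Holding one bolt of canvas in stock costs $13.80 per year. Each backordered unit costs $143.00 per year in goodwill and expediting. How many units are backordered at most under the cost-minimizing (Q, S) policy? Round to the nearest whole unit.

Annual demand D = 4,430 × 12 = 53,160.
With planned backorders, Q* = √(2DS/H) · √((H+B)/B).
√(2DS/H) = √(2 × 53,160 × 408 / 13.8) = 1772.956.
√((H+B)/B) = √((13.8+143)/143) = 1.0471.
Q* ≈ 1856.535.
S* = Q* · H/(H+B) = 1856.535 × 13.8/156.8 ≈ 163.394.

S* ≈ 163 bolts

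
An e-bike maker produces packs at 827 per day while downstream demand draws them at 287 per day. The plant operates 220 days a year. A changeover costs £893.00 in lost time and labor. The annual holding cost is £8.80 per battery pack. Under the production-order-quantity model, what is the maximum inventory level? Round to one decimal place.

Annual demand D = 287 × 220 = 63,140.
Production build-up factor (1 − d/p) = 1 − 287/827 = 0.6530.
Q* = √(2DS / (H(1 − d/p))) = √(2 × 63,140 × 893 / (8.8 × 0.6530)).
= √(112,768,040 / 5.7461) ≈ 4430.039.
Maximum inventory = Q*(1 − d/p) = 4430.039 × 0.6530 ≈ 2892.649.

I_max ≈ 2,892.6 packs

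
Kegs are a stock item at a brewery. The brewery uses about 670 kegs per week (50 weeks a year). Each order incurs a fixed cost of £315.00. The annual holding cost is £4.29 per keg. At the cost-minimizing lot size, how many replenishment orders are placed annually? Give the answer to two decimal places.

Annual demand D = 670 × 50 = 33,500.
Q* = √(2DS/H) = √(2 × 33,500 × 315 / 4.29) ≈ 2218.01.
Orders per year = D / Q* = 33,500 / 2218.01 ≈ 15.104.

N ≈ 15.10 orders per year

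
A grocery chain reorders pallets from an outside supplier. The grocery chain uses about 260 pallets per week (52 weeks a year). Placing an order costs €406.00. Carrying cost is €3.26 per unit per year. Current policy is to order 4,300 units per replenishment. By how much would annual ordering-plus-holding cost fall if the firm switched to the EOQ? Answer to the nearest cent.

Extra cost ≈ €2,303.14 per year

Annual demand D = 260 × 52 = 13,520.
EOQ = √(2DS/H) = √(2 × 13,520 × 406 / 3.26) ≈ 1835.09.
Cost at Q* = (D/Q*)S + (Q*/2)H = √(2DSH) ≈ €5,982.40.
Cost at Q = 4,300: (13,520/4,300)×406 + (4,300/2)×3.26 = €1,276.54 + €7,009.00 = €8,285.54.
Excess = €8,285.54 − €5,982.40 = €2,303.14.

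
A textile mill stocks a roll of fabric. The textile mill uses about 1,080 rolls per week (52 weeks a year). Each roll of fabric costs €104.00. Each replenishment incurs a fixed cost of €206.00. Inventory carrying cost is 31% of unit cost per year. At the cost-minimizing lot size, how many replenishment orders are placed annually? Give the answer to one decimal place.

N ≈ 66.3 orders per year

Annual demand D = 1,080 × 52 = 56,160.
Holding cost H = 0.31 × €104.00 = €32.2400 per unit per year.
Q* = √(2DS/H) = √(2 × 56,160 × 206 / 32.24) ≈ 847.16.
Orders per year = D / Q* = 56,160 / 847.16 ≈ 66.292.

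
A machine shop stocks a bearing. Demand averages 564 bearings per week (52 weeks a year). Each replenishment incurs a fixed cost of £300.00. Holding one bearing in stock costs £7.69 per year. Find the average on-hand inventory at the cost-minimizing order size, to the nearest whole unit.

Average inventory ≈ 756 bearings

Annual demand D = 564 × 52 = 29,328.
EOQ = √(2DS/H) = √(2 × 29,328 × 300 / 7.69) ≈ 1512.70.
Average inventory = Q*/2 ≈ 1512.70 / 2 = 756.352.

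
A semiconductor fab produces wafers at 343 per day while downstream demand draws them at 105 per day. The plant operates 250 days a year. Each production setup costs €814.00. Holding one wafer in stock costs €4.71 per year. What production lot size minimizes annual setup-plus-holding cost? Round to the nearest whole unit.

Q* ≈ 3,616 wafers

Annual demand D = 105 × 250 = 26,250.
Production build-up factor (1 − d/p) = 1 − 105/343 = 0.6939.
Q* = √(2DS / (H(1 − d/p))) = √(2 × 26,250 × 814 / (4.71 × 0.6939)).
= √(42,735,000 / 3.2682) ≈ 3616.096.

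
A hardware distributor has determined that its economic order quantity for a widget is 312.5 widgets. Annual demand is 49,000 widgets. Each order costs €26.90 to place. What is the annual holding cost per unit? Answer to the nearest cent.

The basic EOQ model gives Q* = √(2DS/H); rearrange for the unknown.
From Q* = √(2DS/H): H = 2DS / Q*² = 2 × 49,000 × 26.9 / 312.5² = 26.9947.

H ≈ €26.99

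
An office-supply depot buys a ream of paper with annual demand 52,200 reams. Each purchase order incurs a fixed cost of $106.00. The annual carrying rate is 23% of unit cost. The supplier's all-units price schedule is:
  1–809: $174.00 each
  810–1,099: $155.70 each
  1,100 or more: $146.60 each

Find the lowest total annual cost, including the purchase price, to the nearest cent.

Holding cost per unit per year at price C is H = 0.23·C.
For each price level, check whether its EOQ is feasible; otherwise the best quantity at that price is the breakpoint.
EOQ at $174.00 = 525.9 (feasible in tier 1): TC = 52,200×$174.00 + (52,200/525.9)×106 + (525.9/2)×0.23×$174.00 = $9,103,844.65.
EOQ at $155.70 = 555.9 < 810, so use break Q=810: TC = 52,200×$155.70 + (52,200/810.0)×106 + (810.0/2)×0.23×$155.70 = $8,148,874.57.
EOQ at $146.60 = 572.9 < 1100, so use break Q=1100: TC = 52,200×$146.60 + (52,200/1100.0)×106 + (1100.0/2)×0.23×$146.60 = $7,676,095.08.
Lowest total cost among the candidates is at Q = 1100.0.

TC* ≈ $7,676,095.08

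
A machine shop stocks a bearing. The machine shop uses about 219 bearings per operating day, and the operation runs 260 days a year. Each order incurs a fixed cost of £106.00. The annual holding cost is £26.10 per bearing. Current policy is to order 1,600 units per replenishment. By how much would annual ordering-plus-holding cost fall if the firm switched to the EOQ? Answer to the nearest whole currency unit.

Annual demand D = 219 × 260 = 56,940.
EOQ = √(2DS/H) = √(2 × 56,940 × 106 / 26.1) ≈ 680.07.
Cost at Q* = (D/Q*)S + (Q*/2)H = √(2DSH) ≈ £17,749.94.
Cost at Q = 1,600: (56,940/1,600)×106 + (1,600/2)×26.1 = £3,772.27 + £20,880.00 = £24,652.28.
Excess = £24,652.28 − £17,749.94 = £6,902.33.

Extra cost ≈ £6,902 per year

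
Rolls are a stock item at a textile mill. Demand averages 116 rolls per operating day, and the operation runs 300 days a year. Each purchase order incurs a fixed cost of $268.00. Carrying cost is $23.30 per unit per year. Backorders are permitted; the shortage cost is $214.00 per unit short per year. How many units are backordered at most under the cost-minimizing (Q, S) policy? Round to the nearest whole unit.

S* ≈ 93 rolls

Annual demand D = 116 × 300 = 34,800.
With planned backorders, Q* = √(2DS/H) · √((H+B)/B).
√(2DS/H) = √(2 × 34,800 × 268 / 23.3) = 894.734.
√((H+B)/B) = √((23.3+214)/214) = 1.0530.
Q* ≈ 942.185.
S* = Q* · H/(H+B) = 942.185 × 23.3/237.3 ≈ 92.511.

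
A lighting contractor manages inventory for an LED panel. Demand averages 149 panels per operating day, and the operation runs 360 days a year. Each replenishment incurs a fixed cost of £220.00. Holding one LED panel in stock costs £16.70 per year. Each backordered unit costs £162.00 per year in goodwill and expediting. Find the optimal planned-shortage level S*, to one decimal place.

S* ≈ 116.7 panels

Annual demand D = 149 × 360 = 53,640.
With planned backorders, Q* = √(2DS/H) · √((H+B)/B).
√(2DS/H) = √(2 × 53,640 × 220 / 16.7) = 1188.810.
√((H+B)/B) = √((16.7+162)/162) = 1.0503.
Q* ≈ 1248.583.
S* = Q* · H/(H+B) = 1248.583 × 16.7/178.7 ≈ 116.683.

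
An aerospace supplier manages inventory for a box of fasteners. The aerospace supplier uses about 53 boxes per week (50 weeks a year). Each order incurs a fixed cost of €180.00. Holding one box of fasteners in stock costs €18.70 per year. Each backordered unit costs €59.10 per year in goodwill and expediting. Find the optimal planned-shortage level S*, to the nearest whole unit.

S* ≈ 62 boxes

Annual demand D = 53 × 50 = 2,650.
With planned backorders, Q* = √(2DS/H) · √((H+B)/B).
√(2DS/H) = √(2 × 2,650 × 180 / 18.7) = 225.867.
√((H+B)/B) = √((18.7+59.1)/59.1) = 1.1474.
Q* ≈ 259.149.
S* = Q* · H/(H+B) = 259.149 × 18.7/77.8 ≈ 62.289.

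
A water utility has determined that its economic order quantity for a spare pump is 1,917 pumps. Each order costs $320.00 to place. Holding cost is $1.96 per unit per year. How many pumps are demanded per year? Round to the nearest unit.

Squaring Q* = √(2DS/H) gives Q*² = 2DS/H.
From Q* = √(2DS/H): D = Q*²H / (2S) = 1,917² × 1.96 / (2 × 320) = 11254.348.

D ≈ 11,254 pumps per year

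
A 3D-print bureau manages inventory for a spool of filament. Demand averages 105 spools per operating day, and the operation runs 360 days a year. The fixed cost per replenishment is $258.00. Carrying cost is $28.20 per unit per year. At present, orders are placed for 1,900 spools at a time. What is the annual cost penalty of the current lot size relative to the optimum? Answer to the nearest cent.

Extra cost ≈ $8,470.01 per year

Annual demand D = 105 × 360 = 37,800.
EOQ = √(2DS/H) = √(2 × 37,800 × 258 / 28.2) ≈ 831.66.
Cost at Q* = (D/Q*)S + (Q*/2)H = √(2DSH) ≈ $23,452.83.
Cost at Q = 1,900: (37,800/1,900)×258 + (1,900/2)×28.2 = $5,132.84 + $26,790.00 = $31,922.84.
Excess = $31,922.84 − $23,452.83 = $8,470.01.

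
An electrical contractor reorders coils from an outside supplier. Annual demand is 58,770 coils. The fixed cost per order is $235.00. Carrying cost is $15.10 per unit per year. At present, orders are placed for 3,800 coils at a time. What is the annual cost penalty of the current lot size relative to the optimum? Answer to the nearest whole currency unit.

Extra cost ≈ $11,902 per year

EOQ = √(2DS/H) = √(2 × 58,770 × 235 / 15.1) ≈ 1352.50.
Cost at Q* = (D/Q*)S + (Q*/2)H = √(2DSH) ≈ $20,422.80.
Cost at Q = 3,800: (58,770/3,800)×235 + (3,800/2)×15.1 = $3,634.46 + $28,690.00 = $32,324.46.
Excess = $32,324.46 − $20,422.80 = $11,901.66.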